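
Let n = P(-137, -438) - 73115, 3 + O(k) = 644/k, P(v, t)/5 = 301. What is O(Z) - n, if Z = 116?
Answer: 2076764/29 ≈ 71613.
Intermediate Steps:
P(v, t) = 1505 (P(v, t) = 5*301 = 1505)
O(k) = -3 + 644/k
n = -71610 (n = 1505 - 73115 = -71610)
O(Z) - n = (-3 + 644/116) - 1*(-71610) = (-3 + 644*(1/116)) + 71610 = (-3 + 161/29) + 71610 = 74/29 + 71610 = 2076764/29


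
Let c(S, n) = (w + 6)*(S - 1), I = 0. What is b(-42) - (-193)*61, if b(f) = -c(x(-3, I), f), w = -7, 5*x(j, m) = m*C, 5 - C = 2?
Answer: 11772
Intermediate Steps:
C = 3 (C = 5 - 1*2 = 5 - 2 = 3)
x(j, m) = 3*m/5 (x(j, m) = (m*3)/5 = (3*m)/5 = 3*m/5)
c(S, n) = 1 - S (c(S, n) = (-7 + 6)*(S - 1) = -(-1 + S) = 1 - S)
b(f) = -1 (b(f) = -(1 - 3*0/5) = -(1 - 1*0) = -(1 + 0) = -1*1 = -1)
b(-42) - (-193)*61 = -1 - (-193)*61 = -1 - 1*(-11773) = -1 + 11773 = 11772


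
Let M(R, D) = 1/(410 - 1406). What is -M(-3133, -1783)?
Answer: 1/996 ≈ 0.0010040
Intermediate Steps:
M(R, D) = -1/996 (M(R, D) = 1/(-996) = -1/996)
-M(-3133, -1783) = -1*(-1/996) = 1/996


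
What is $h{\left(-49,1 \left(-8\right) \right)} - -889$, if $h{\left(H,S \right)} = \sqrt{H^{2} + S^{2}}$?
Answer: $889 + \sqrt{2465} \approx 938.65$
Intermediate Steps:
$h{\left(-49,1 \left(-8\right) \right)} - -889 = \sqrt{\left(-49\right)^{2} + \left(1 \left(-8\right)\right)^{2}} - -889 = \sqrt{2401 + \left(-8\right)^{2}} + 889 = \sqrt{2401 + 64} + 889 = \sqrt{2465} + 889 = 889 + \sqrt{2465}$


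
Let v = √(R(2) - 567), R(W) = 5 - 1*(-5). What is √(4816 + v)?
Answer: √(4816 + I*√557) ≈ 69.398 + 0.17*I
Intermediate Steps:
R(W) = 10 (R(W) = 5 + 5 = 10)
v = I*√557 (v = √(10 - 567) = √(-557) = I*√557 ≈ 23.601*I)
√(4816 + v) = √(4816 + I*√557)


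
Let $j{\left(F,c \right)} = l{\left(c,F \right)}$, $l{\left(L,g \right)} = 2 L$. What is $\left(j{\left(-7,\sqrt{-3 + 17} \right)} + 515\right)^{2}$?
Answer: $265281 + 2060 \sqrt{14} \approx 2.7299 \cdot 10^{5}$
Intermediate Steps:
$j{\left(F,c \right)} = 2 c$
$\left(j{\left(-7,\sqrt{-3 + 17} \right)} + 515\right)^{2} = \left(2 \sqrt{-3 + 17} + 515\right)^{2} = \left(2 \sqrt{14} + 515\right)^{2} = \left(515 + 2 \sqrt{14}\right)^{2}$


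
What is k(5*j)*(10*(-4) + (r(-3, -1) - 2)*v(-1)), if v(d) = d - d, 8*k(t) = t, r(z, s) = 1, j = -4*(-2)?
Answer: -200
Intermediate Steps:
j = 8
k(t) = t/8
v(d) = 0
k(5*j)*(10*(-4) + (r(-3, -1) - 2)*v(-1)) = ((5*8)/8)*(10*(-4) + (1 - 2)*0) = ((⅛)*40)*(-40 - 1*0) = 5*(-40 + 0) = 5*(-40) = -200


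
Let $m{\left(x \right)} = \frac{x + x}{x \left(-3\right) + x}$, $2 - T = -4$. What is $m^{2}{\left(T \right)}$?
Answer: $1$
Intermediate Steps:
$T = 6$ ($T = 2 - -4 = 2 + 4 = 6$)
$m{\left(x \right)} = -1$ ($m{\left(x \right)} = \frac{2 x}{- 3 x + x} = \frac{2 x}{\left(-2\right) x} = 2 x \left(- \frac{1}{2 x}\right) = -1$)
$m^{2}{\left(T \right)} = \left(-1\right)^{2} = 1$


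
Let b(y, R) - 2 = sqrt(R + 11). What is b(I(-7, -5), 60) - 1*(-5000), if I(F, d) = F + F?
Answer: 5002 + sqrt(71) ≈ 5010.4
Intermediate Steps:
I(F, d) = 2*F
b(y, R) = 2 + sqrt(11 + R) (b(y, R) = 2 + sqrt(R + 11) = 2 + sqrt(11 + R))
b(I(-7, -5), 60) - 1*(-5000) = (2 + sqrt(11 + 60)) - 1*(-5000) = (2 + sqrt(71)) + 5000 = 5002 + sqrt(71)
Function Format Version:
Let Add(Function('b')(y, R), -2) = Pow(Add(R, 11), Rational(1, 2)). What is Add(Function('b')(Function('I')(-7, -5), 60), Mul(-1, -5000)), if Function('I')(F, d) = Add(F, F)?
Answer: Add(5002, Pow(71, Rational(1, 2))) ≈ 5010.4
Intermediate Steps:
Function('I')(F, d) = Mul(2, F)
Function('b')(y, R) = Add(2, Pow(Add(11, R), Rational(1, 2))) (Function('b')(y, R) = Add(2, Pow(Add(R, 11), Rational(1, 2))) = Add(2, Pow(Add(11, R), Rational(1, 2))))
Add(Function('b')(Function('I')(-7, -5), 60), Mul(-1, -5000)) = Add(Add(2, Pow(Add(11, 60), Rational(1, 2))), Mul(-1, -5000)) = Add(Add(2, Pow(71, Rational(1, 2))), 5000) = Add(5002, Pow(71, Rational(1, 2)))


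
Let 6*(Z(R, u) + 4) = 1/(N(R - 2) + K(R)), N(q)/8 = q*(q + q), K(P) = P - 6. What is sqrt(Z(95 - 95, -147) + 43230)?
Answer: sqrt(1308710463)/174 ≈ 207.91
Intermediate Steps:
K(P) = -6 + P
N(q) = 16*q**2 (N(q) = 8*(q*(q + q)) = 8*(q*(2*q)) = 8*(2*q**2) = 16*q**2)
Z(R, u) = -4 + 1/(6*(-6 + R + 16*(-2 + R)**2)) (Z(R, u) = -4 + 1/(6*(16*(R - 2)**2 + (-6 + R))) = -4 + 1/(6*(16*(-2 + R)**2 + (-6 + R))) = -4 + 1/(6*(-6 + R + 16*(-2 + R)**2)))
sqrt(Z(95 - 95, -147) + 43230) = sqrt((-1391 - 384*(95 - 95)**2 + 1512*(95 - 95))/(6*(58 - 63*(95 - 95) + 16*(95 - 95)**2)) + 43230) = sqrt((-1391 - 384*0**2 + 1512*0)/(6*(58 - 63*0 + 16*0**2)) + 43230) = sqrt((-1391 - 384*0 + 0)/(6*(58 + 0 + 16*0)) + 43230) = sqrt((-1391 + 0 + 0)/(6*(58 + 0 + 0)) + 43230) = sqrt((1/6)*(-1391)/58 + 43230) = sqrt((1/6)*(1/58)*(-1391) + 43230) = sqrt(-1391/348 + 43230) = sqrt(15042649/348) = sqrt(1308710463)/174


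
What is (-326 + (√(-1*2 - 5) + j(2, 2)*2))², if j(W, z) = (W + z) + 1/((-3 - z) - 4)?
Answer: 8201929/81 - 5728*I*√7/9 ≈ 1.0126e+5 - 1683.9*I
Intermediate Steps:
j(W, z) = W + z + 1/(-7 - z) (j(W, z) = (W + z) + 1/(-7 - z) = W + z + 1/(-7 - z))
(-326 + (√(-1*2 - 5) + j(2, 2)*2))² = (-326 + (√(-1*2 - 5) + ((-1 + 2² + 7*2 + 7*2 + 2*2)/(7 + 2))*2))² = (-326 + (√(-2 - 5) + ((-1 + 4 + 14 + 14 + 4)/9)*2))² = (-326 + (√(-7) + ((⅑)*35)*2))² = (-326 + (I*√7 + (35/9)*2))² = (-326 + (I*√7 + 70/9))² = (-326 + (70/9 + I*√7))² = (-2864/9 + I*√7)²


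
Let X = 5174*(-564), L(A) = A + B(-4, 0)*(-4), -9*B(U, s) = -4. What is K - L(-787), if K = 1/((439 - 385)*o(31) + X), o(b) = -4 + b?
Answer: 6901832371/8750034 ≈ 788.78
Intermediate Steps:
B(U, s) = 4/9 (B(U, s) = -⅑*(-4) = 4/9)
L(A) = -16/9 + A (L(A) = A + (4/9)*(-4) = A - 16/9 = -16/9 + A)
X = -2918136
K = -1/2916678 (K = 1/((439 - 385)*(-4 + 31) - 2918136) = 1/(54*27 - 2918136) = 1/(1458 - 2918136) = 1/(-2916678) = -1/2916678 ≈ -3.4286e-7)
K - L(-787) = -1/2916678 - (-16/9 - 787) = -1/2916678 - 1*(-7099/9) = -1/2916678 + 7099/9 = 6901832371/8750034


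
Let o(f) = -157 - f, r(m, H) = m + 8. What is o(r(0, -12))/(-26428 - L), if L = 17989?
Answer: 165/44417 ≈ 0.0037148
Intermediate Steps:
r(m, H) = 8 + m
o(r(0, -12))/(-26428 - L) = (-157 - (8 + 0))/(-26428 - 1*17989) = (-157 - 1*8)/(-26428 - 17989) = (-157 - 8)/(-44417) = -165*(-1/44417) = 165/44417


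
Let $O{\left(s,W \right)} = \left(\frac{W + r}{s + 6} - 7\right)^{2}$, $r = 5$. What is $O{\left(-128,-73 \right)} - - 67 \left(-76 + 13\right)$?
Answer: $- \frac{15551892}{3721} \approx -4179.5$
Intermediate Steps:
$O{\left(s,W \right)} = \left(-7 + \frac{5 + W}{6 + s}\right)^{2}$ ($O{\left(s,W \right)} = \left(\frac{W + 5}{s + 6} - 7\right)^{2} = \left(\frac{5 + W}{6 + s} - 7\right)^{2} = \left(-7 + \frac{5 + W}{6 + s}\right)^{2}$)
$O{\left(-128,-73 \right)} - - 67 \left(-76 + 13\right) = \frac{\left(-37 - 73 - -896\right)^{2}}{\left(6 - 128\right)^{2}} - - 67 \left(-76 + 13\right) = \frac{\left(-37 - 73 + 896\right)^{2}}{14884} - \left(-67\right) \left(-63\right) = \frac{786^{2}}{14884} - 4221 = \frac{1}{14884} \cdot 617796 - 4221 = \frac{154449}{3721} - 4221 = - \frac{15551892}{3721}$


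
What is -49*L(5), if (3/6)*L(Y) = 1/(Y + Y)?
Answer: -49/5 ≈ -9.8000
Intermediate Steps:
L(Y) = 1/Y (L(Y) = 2/(Y + Y) = 2/((2*Y)) = 2*(1/(2*Y)) = 1/Y)
-49*L(5) = -49/5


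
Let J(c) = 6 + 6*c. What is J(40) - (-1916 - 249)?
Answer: 2411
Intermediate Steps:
J(40) - (-1916 - 249) = (6 + 6*40) - (-1916 - 249) = (6 + 240) - 1*(-2165) = 246 + 2165 = 2411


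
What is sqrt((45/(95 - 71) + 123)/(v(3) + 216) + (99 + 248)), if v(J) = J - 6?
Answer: sqrt(28034918)/284 ≈ 18.644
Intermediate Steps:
v(J) = -6 + J
sqrt((45/(95 - 71) + 123)/(v(3) + 216) + (99 + 248)) = sqrt((45/(95 - 71) + 123)/((-6 + 3) + 216) + (99 + 248)) = sqrt((45/24 + 123)/(-3 + 216) + 347) = sqrt((45*(1/24) + 123)/213 + 347) = sqrt((15/8 + 123)*(1/213) + 347) = sqrt((999/8)*(1/213) + 347) = sqrt(333/568 + 347) = sqrt(197429/568) = sqrt(28034918)/284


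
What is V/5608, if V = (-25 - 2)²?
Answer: 729/5608 ≈ 0.12999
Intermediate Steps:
V = 729 (V = (-27)² = 729)
V/5608 = 729/5608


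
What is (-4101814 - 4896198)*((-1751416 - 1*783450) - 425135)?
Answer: 26634124518012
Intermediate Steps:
(-4101814 - 4896198)*((-1751416 - 1*783450) - 425135) = -8998012*((-1751416 - 783450) - 425135) = -8998012*(-2534866 - 425135) = -8998012*(-2960001) = 26634124518012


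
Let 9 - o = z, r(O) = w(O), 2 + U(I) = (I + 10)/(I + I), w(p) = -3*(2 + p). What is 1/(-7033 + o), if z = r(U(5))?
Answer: -2/14039 ≈ -0.00014246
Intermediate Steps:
w(p) = -6 - 3*p
U(I) = -2 + (10 + I)/(2*I) (U(I) = -2 + (I + 10)/(I + I) = -2 + (10 + I)/((2*I)) = -2 + (10 + I)*(1/(2*I)) = -2 + (10 + I)/(2*I))
r(O) = -6 - 3*O
z = -9/2 (z = -6 - 3*(-3/2 + 5/5) = -6 - 3*(-3/2 + 5*(1/5)) = -6 - 3*(-3/2 + 1) = -6 - 3*(-1/2) = -6 + 3/2 = -9/2 ≈ -4.5000)
o = 27/2 (o = 9 - 1*(-9/2) = 9 + 9/2 = 27/2 ≈ 13.500)
1/(-7033 + o) = 1/(-7033 + 27/2) = 1/(-14039/2) = -2/14039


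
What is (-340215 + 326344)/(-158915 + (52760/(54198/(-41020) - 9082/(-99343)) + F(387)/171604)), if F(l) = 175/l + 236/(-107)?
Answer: 246990647947315763405772/3593570301963830784738739 ≈ 0.068731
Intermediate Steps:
F(l) = -236/107 + 175/l (F(l) = 175/l + 236*(-1/107) = 175/l - 236/107 = -236/107 + 175/l)
(-340215 + 326344)/(-158915 + (52760/(54198/(-41020) - 9082/(-99343)) + F(387)/171604)) = (-340215 + 326344)/(-158915 + (52760/(54198/(-41020) - 9082/(-99343)) + (-236/107 + 175/387)/171604)) = -13871/(-158915 + (52760/(54198*(-1/41020) - 9082*(-1/99343)) + (-236/107 + 175*(1/387))*(1/171604))) = -13871/(-158915 + (52760/(-27099/20510 + 9082/99343) + (-236/107 + 175/387)*(1/171604))) = -13871/(-158915 + (52760/(-2505824137/2037524930) - 72607/41409*1/171604)) = -13871/(-158915 + (52760*(-2037524930/2505824137) - 72607/7105950036)) = -13871/(-158915 + (-107499815306800/2505824137 - 72607/7105950036)) = -13871/(-158915 - 763888316631289184159959/17806261116524818932) = -13871/(-3593570301963830784738739/17806261116524818932) = -13871*(-17806261116524818932/3593570301963830784738739) = 246990647947315763405772/3593570301963830784738739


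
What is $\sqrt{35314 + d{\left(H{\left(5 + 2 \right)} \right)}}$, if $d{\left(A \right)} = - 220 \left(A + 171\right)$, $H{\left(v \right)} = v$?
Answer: $i \sqrt{3846} \approx 62.016 i$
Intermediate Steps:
$d{\left(A \right)} = -37620 - 220 A$ ($d{\left(A \right)} = - 220 \left(171 + A\right) = -37620 - 220 A$)
$\sqrt{35314 + d{\left(H{\left(5 + 2 \right)} \right)}} = \sqrt{35314 - \left(37620 + 220 \left(5 + 2\right)\right)} = \sqrt{35314 - 39160} = \sqrt{-3846} = i \sqrt{3846}$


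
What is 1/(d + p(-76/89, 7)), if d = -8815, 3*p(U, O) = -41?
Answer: -3/26486 ≈ -0.00011327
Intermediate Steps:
p(U, O) = -41/3 (p(U, O) = (1/3)*(-41) = -41/3)
1/(d + p(-76/89, 7)) = 1/(-8815 - 41/3) = 1/(-26486/3) = -3/26486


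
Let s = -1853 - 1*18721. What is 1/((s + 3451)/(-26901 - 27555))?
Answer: 54456/17123 ≈ 3.1803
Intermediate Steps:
s = -20574 (s = -1853 - 18721 = -20574)
1/((s + 3451)/(-26901 - 27555)) = 1/((-20574 + 3451)/(-26901 - 27555)) = 1/(-17123/(-54456)) = 1/(-17123*(-1/54456)) = 1/(17123/54456) = 54456/17123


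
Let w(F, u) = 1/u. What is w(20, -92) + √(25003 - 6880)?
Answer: -1/92 + √18123 ≈ 134.61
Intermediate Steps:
w(20, -92) + √(25003 - 6880) = 1/(-92) + √(25003 - 6880) = -1/92 + √18123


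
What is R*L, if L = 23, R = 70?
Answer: 1610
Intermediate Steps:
R*L = 70*23 = 1610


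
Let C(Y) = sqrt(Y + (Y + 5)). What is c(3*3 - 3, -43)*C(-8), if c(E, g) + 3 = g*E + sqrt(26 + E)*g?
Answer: I*sqrt(11)*(-261 - 172*sqrt(2)) ≈ -1672.4*I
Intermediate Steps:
C(Y) = sqrt(5 + 2*Y) (C(Y) = sqrt(Y + (5 + Y)) = sqrt(5 + 2*Y))
c(E, g) = -3 + E*g + g*sqrt(26 + E) (c(E, g) = -3 + (g*E + sqrt(26 + E)*g) = -3 + (E*g + g*sqrt(26 + E)) = -3 + E*g + g*sqrt(26 + E))
c(3*3 - 3, -43)*C(-8) = (-3 + (3*3 - 3)*(-43) - 43*sqrt(26 + (3*3 - 3)))*sqrt(5 + 2*(-8)) = (-3 + (9 - 3)*(-43) - 43*sqrt(26 + (9 - 3)))*sqrt(5 - 16) = (-3 + 6*(-43) - 43*sqrt(26 + 6))*sqrt(-11) = (-3 - 258 - 172*sqrt(2))*(I*sqrt(11)) = (-261 - 172*sqrt(2))*(I*sqrt(11)) = I*sqrt(11)*(-261 - 172*sqrt(2))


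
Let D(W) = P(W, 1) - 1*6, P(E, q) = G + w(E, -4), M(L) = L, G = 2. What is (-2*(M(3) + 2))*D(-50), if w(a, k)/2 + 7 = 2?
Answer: 140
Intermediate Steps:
w(a, k) = -10 (w(a, k) = -14 + 2*2 = -14 + 4 = -10)
P(E, q) = -8 (P(E, q) = 2 - 10 = -8)
D(W) = -14 (D(W) = -8 - 1*6 = -8 - 6 = -14)
(-2*(M(3) + 2))*D(-50) = -2*(3 + 2)*(-14) = -2*5*(-14) = -10*(-14) = 140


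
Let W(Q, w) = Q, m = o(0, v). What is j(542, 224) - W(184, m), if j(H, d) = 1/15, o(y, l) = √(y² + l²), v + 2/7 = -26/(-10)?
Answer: -2759/15 ≈ -183.93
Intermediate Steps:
v = 81/35 (v = -2/7 - 26/(-10) = -2/7 - 26*(-⅒) = -2/7 + 13/5 = 81/35 ≈ 2.3143)
o(y, l) = √(l² + y²)
j(H, d) = 1/15
m = 81/35 (m = √((81/35)² + 0²) = √(6561/1225 + 0) = √(6561/1225) = 81/35 ≈ 2.3143)
j(542, 224) - W(184, m) = 1/15 - 1*184 = 1/15 - 184 = -2759/15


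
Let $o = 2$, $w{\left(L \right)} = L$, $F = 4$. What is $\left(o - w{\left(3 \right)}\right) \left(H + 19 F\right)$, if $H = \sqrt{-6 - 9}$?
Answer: $-76 - i \sqrt{15} \approx -76.0 - 3.873 i$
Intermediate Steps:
$H = i \sqrt{15}$ ($H = \sqrt{-15} = i \sqrt{15} \approx 3.873 i$)
$\left(o - w{\left(3 \right)}\right) \left(H + 19 F\right) = \left(2 - 3\right) \left(i \sqrt{15} + 19 \cdot 4\right) = \left(2 - 3\right) \left(i \sqrt{15} + 76\right) = - (76 + i \sqrt{15}) = -76 - i \sqrt{15}$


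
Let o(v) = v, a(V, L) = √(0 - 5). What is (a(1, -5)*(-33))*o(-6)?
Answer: 198*I*√5 ≈ 442.74*I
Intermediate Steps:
a(V, L) = I*√5 (a(V, L) = √(-5) = I*√5)
(a(1, -5)*(-33))*o(-6) = ((I*√5)*(-33))*(-6) = -33*I*√5*(-6) = 198*I*√5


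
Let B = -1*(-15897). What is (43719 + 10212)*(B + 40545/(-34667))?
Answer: 29719257523974/34667 ≈ 8.5728e+8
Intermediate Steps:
B = 15897
(43719 + 10212)*(B + 40545/(-34667)) = (43719 + 10212)*(15897 + 40545/(-34667)) = 53931*(15897 + 40545*(-1/34667)) = 53931*(15897 - 40545/34667) = 53931*(551060754/34667) = 29719257523974/34667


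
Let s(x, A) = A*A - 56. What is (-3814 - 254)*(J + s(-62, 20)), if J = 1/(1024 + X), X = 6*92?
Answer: -551361465/394 ≈ -1.3994e+6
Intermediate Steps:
s(x, A) = -56 + A² (s(x, A) = A² - 56 = -56 + A²)
X = 552
J = 1/1576 (J = 1/(1024 + 552) = 1/1576 ≈ 0.00063452)
(-3814 - 254)*(J + s(-62, 20)) = (-3814 - 254)*(1/1576 + (-56 + 20²)) = -4068*(1/1576 + (-56 + 400)) = -4068*(1/1576 + 344) = -4068*542145/1576 = -551361465/394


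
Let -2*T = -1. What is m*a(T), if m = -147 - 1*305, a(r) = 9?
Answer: -4068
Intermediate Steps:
T = ½ (T = -½*(-1) = ½ ≈ 0.50000)
m = -452 (m = -147 - 305 = -452)
m*a(T) = -452*9 = -4068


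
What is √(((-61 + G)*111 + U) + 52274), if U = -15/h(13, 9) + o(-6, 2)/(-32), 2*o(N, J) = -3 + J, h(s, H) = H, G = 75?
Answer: √31003977/24 ≈ 232.01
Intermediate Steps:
o(N, J) = -3/2 + J/2 (o(N, J) = (-3 + J)/2 = -3/2 + J/2)
U = -317/192 (U = -15/9 + (-3/2 + (½)*2)/(-32) = -15*⅑ + (-3/2 + 1)*(-1/32) = -5/3 - ½*(-1/32) = -5/3 + 1/64 = -317/192 ≈ -1.6510)
√(((-61 + G)*111 + U) + 52274) = √(((-61 + 75)*111 - 317/192) + 52274) = √((14*111 - 317/192) + 52274) = √((1554 - 317/192) + 52274) = √(298051/192 + 52274) = √(10334659/192) = √31003977/24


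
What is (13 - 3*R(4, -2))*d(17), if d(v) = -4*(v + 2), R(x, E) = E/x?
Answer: -1102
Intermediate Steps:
d(v) = -8 - 4*v (d(v) = -4*(2 + v) = -8 - 4*v)
(13 - 3*R(4, -2))*d(17) = (13 - (-6)/4)*(-8 - 4*17) = (13 - (-6)/4)*(-8 - 68) = (13 - 3*(-½))*(-76) = (13 + 3/2)*(-76) = (29/2)*(-76) = -1102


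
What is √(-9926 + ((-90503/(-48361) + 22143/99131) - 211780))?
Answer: I*√5095453734149303659549630/4794074291 ≈ 470.85*I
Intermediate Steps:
√(-9926 + ((-90503/(-48361) + 22143/99131) - 211780)) = √(-9926 + ((-90503*(-1/48361) + 22143*(1/99131)) - 211780)) = √(-9926 + ((90503/48361 + 22143/99131) - 211780)) = √(-9926 + (10042510516/4794074291 - 211780)) = √(-9926 - 1015279010837464/4794074291) = √(-1062864992249930/4794074291) = I*√5095453734149303659549630/4794074291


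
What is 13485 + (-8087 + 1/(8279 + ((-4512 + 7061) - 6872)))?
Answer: 21354489/3956 ≈ 5398.0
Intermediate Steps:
13485 + (-8087 + 1/(8279 + ((-4512 + 7061) - 6872))) = 13485 + (-8087 + 1/(8279 + (2549 - 6872))) = 13485 + (-8087 + 1/(8279 - 4323)) = 13485 + (-8087 + 1/3956) = 13485 - 31992171/3956 = 21354489/3956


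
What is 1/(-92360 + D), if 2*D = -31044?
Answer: -1/107882 ≈ -9.2694e-6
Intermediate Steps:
D = -15522 (D = (1/2)*(-31044) = -15522)
1/(-92360 + D) = 1/(-92360 - 15522) = 1/(-107882) = -1/107882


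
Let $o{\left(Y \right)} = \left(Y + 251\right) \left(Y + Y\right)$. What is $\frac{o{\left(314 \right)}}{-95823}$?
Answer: $- \frac{354820}{95823} \approx -3.7029$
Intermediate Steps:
$o{\left(Y \right)} = 2 Y \left(251 + Y\right)$ ($o{\left(Y \right)} = \left(251 + Y\right) 2 Y = 2 Y \left(251 + Y\right)$)
$\frac{o{\left(314 \right)}}{-95823} = \frac{2 \cdot 314 \left(251 + 314\right)}{-95823} = 2 \cdot 314 \cdot 565 \left(- \frac{1}{95823}\right) = 354820 \left(- \frac{1}{95823}\right) = - \frac{354820}{95823}$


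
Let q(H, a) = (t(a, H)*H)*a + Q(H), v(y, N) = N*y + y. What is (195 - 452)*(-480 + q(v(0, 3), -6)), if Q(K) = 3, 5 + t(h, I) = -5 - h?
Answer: 122589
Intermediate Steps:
t(h, I) = -10 - h (t(h, I) = -5 + (-5 - h) = -10 - h)
v(y, N) = y + N*y
q(H, a) = 3 + H*a*(-10 - a) (q(H, a) = ((-10 - a)*H)*a + 3 = (H*(-10 - a))*a + 3 = H*a*(-10 - a) + 3 = 3 + H*a*(-10 - a))
(195 - 452)*(-480 + q(v(0, 3), -6)) = (195 - 452)*(-480 + (3 - 1*0*(1 + 3)*(-6)*(10 - 6))) = -257*(-480 + (3 - 1*0*4*(-6)*4)) = -257*(-480 + (3 - 1*0*(-6)*4)) = -257*(-480 + (3 + 0)) = -257*(-480 + 3) = -257*(-477) = 122589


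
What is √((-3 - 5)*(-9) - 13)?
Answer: √59 ≈ 7.6811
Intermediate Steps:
√((-3 - 5)*(-9) - 13) = √(-8*(-9) - 13) = √(72 - 13) = √59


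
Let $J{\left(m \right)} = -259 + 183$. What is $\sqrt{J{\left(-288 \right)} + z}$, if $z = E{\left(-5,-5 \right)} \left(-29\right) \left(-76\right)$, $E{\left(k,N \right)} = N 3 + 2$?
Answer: $6 i \sqrt{798} \approx 169.49 i$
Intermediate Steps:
$J{\left(m \right)} = -76$
$E{\left(k,N \right)} = 2 + 3 N$ ($E{\left(k,N \right)} = 3 N + 2 = 2 + 3 N$)
$z = -28652$ ($z = \left(2 + 3 \left(-5\right)\right) \left(-29\right) \left(-76\right) = \left(2 - 15\right) \left(-29\right) \left(-76\right) = \left(-13\right) \left(-29\right) \left(-76\right) = 377 \left(-76\right) = -28652$)
$\sqrt{J{\left(-288 \right)} + z} = \sqrt{-76 - 28652} = \sqrt{-28728} = 6 i \sqrt{798}$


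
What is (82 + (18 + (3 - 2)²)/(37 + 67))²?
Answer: 73051209/10816 ≈ 6754.0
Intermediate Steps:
(82 + (18 + (3 - 2)²)/(37 + 67))² = (82 + (18 + 1²)/104)² = (82 + (18 + 1)*(1/104))² = (82 + 19*(1/104))² = (82 + 19/104)² = (8547/104)² = 73051209/10816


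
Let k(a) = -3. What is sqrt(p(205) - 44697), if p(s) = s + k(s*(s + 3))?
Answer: I*sqrt(44495) ≈ 210.94*I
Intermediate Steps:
p(s) = -3 + s (p(s) = s - 3 = -3 + s)
sqrt(p(205) - 44697) = sqrt((-3 + 205) - 44697) = sqrt(202 - 44697) = sqrt(-44495) = I*sqrt(44495)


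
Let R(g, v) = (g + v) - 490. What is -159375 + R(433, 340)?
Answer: -159092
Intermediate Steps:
R(g, v) = -490 + g + v
-159375 + R(433, 340) = -159375 + (-490 + 433 + 340) = -159375 + 283 = -159092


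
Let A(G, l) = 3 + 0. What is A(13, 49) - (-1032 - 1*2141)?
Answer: 3176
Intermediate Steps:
A(G, l) = 3
A(13, 49) - (-1032 - 1*2141) = 3 - (-1032 - 1*2141) = 3 - (-1032 - 2141) = 3 - 1*(-3173) = 3 + 3173 = 3176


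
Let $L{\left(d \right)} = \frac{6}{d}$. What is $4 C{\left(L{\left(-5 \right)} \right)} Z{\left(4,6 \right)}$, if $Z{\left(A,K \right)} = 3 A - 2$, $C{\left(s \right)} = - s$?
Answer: $48$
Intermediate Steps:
$Z{\left(A,K \right)} = -2 + 3 A$
$4 C{\left(L{\left(-5 \right)} \right)} Z{\left(4,6 \right)} = 4 \left(- \frac{6}{-5}\right) \left(-2 + 3 \cdot 4\right) = 4 \left(- \frac{6 \left(-1\right)}{5}\right) \left(-2 + 12\right) = 4 \left(\left(-1\right) \left(- \frac{6}{5}\right)\right) 10 = 4 \cdot \frac{6}{5} \cdot 10 = \frac{24}{5} \cdot 10 = 48$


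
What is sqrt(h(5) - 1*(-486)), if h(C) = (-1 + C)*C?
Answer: sqrt(506) ≈ 22.494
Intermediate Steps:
h(C) = C*(-1 + C)
sqrt(h(5) - 1*(-486)) = sqrt(5*(-1 + 5) - 1*(-486)) = sqrt(5*4 + 486) = sqrt(20 + 486) = sqrt(506)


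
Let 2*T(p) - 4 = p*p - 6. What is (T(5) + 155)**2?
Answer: 110889/4 ≈ 27722.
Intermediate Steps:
T(p) = -1 + p**2/2 (T(p) = 2 + (p*p - 6)/2 = 2 + (p**2 - 6)/2 = 2 + (-6 + p**2)/2 = 2 + (-3 + p**2/2) = -1 + p**2/2)
(T(5) + 155)**2 = ((-1 + (1/2)*5**2) + 155)**2 = ((-1 + (1/2)*25) + 155)**2 = ((-1 + 25/2) + 155)**2 = (23/2 + 155)**2 = (333/2)**2 = 110889/4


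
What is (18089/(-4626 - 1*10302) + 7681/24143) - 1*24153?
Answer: -8705225182471/360406704 ≈ -24154.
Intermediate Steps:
(18089/(-4626 - 1*10302) + 7681/24143) - 1*24153 = (18089/(-4626 - 10302) + 7681*(1/24143)) - 24153 = (18089/(-14928) + 7681/24143) - 24153 = (18089*(-1/14928) + 7681/24143) - 24153 = (-18089/14928 + 7681/24143) - 24153 = -322060759/360406704 - 24153 = -8705225182471/360406704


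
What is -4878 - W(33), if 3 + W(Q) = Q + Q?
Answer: -4941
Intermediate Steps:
W(Q) = -3 + 2*Q (W(Q) = -3 + (Q + Q) = -3 + 2*Q)
-4878 - W(33) = -4878 - (-3 + 2*33) = -4878 - (-3 + 66) = -4878 - 1*63 = -4878 - 63 = -4941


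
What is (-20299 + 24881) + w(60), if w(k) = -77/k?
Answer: 274843/60 ≈ 4580.7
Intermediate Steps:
(-20299 + 24881) + w(60) = (-20299 + 24881) - 77/60 = 4582 - 77*1/60 = 4582 - 77/60 = 274843/60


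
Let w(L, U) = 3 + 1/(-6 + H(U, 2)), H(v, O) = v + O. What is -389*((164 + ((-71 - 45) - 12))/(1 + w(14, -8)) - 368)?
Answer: 6560096/47 ≈ 1.3958e+5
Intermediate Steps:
H(v, O) = O + v
w(L, U) = 3 + 1/(-4 + U) (w(L, U) = 3 + 1/(-6 + (2 + U)) = 3 + 1/(-4 + U))
-389*((164 + ((-71 - 45) - 12))/(1 + w(14, -8)) - 368) = -389*((164 + ((-71 - 45) - 12))/(1 + (-11 + 3*(-8))/(-4 - 8)) - 368) = -389*((164 + (-116 - 12))/(1 + (-11 - 24)/(-12)) - 368) = -389*((164 - 128)/(1 - 1/12*(-35)) - 368) = -389*(36/(1 + 35/12) - 368) = -389*(36/(47/12) - 368) = -389*(36*(12/47) - 368) = -389*(432/47 - 368) = -389*(-16864/47) = 6560096/47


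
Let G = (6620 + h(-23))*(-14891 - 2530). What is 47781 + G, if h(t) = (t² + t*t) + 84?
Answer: -135174021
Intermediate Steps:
h(t) = 84 + 2*t² (h(t) = (t² + t²) + 84 = 2*t² + 84 = 84 + 2*t²)
G = -135221802 (G = (6620 + (84 + 2*(-23)²))*(-14891 - 2530) = (6620 + (84 + 2*529))*(-17421) = (6620 + (84 + 1058))*(-17421) = (6620 + 1142)*(-17421) = 7762*(-17421) = -135221802)
47781 + G = 47781 - 135221802 = -135174021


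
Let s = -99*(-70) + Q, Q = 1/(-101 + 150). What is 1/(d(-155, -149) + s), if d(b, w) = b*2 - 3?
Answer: 49/324234 ≈ 0.00015113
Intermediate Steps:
Q = 1/49 ≈ 0.020408
s = 339571/49 (s = -99*(-70) + 1/49 = 6930 + 1/49 = 339571/49 ≈ 6930.0)
d(b, w) = -3 + 2*b (d(b, w) = 2*b - 3 = -3 + 2*b)
1/(d(-155, -149) + s) = 1/((-3 + 2*(-155)) + 339571/49) = 1/((-3 - 310) + 339571/49) = 1/(-313 + 339571/49) = 1/(324234/49) = 49/324234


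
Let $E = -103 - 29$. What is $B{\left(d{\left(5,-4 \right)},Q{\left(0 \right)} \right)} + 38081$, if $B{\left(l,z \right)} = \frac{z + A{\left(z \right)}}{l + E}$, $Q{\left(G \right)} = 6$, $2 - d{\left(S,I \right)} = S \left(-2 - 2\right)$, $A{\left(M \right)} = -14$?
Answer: $\frac{2094459}{55} \approx 38081.0$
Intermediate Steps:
$d{\left(S,I \right)} = 2 + 4 S$ ($d{\left(S,I \right)} = 2 - S \left(-2 - 2\right) = 2 - S \left(-4\right) = 2 - - 4 S = 2 + 4 S$)
$E = -132$
$B{\left(l,z \right)} = \frac{-14 + z}{-132 + l}$ ($B{\left(l,z \right)} = \frac{z - 14}{l - 132} = \frac{-14 + z}{-132 + l}$)
$B{\left(d{\left(5,-4 \right)},Q{\left(0 \right)} \right)} + 38081 = \frac{-14 + 6}{-132 + \left(2 + 4 \cdot 5\right)} + 38081 = \frac{1}{-132 + \left(2 + 20\right)} \left(-8\right) + 38081 = \frac{1}{-132 + 22} \left(-8\right) + 38081 = \frac{1}{-110} \left(-8\right) + 38081 = \left(- \frac{1}{110}\right) \left(-8\right) + 38081 = \frac{4}{55} + 38081 = \frac{2094459}{55}$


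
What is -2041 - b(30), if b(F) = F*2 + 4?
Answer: -2105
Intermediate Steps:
b(F) = 4 + 2*F (b(F) = 2*F + 4 = 4 + 2*F)
-2041 - b(30) = -2041 - (4 + 2*30) = -2041 - (4 + 60) = -2041 - 1*64 = -2041 - 64 = -2105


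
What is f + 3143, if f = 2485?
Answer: 5628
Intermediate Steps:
f + 3143 = 2485 + 3143 = 5628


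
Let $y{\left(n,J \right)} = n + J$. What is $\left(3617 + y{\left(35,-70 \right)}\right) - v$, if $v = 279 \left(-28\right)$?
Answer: $11394$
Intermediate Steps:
$y{\left(n,J \right)} = J + n$
$v = -7812$
$\left(3617 + y{\left(35,-70 \right)}\right) - v = \left(3617 + \left(-70 + 35\right)\right) - -7812 = \left(3617 - 35\right) + 7812 = 3582 + 7812 = 11394$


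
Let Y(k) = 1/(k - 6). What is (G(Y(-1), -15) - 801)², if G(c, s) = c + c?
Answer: 31460881/49 ≈ 6.4206e+5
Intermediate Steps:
Y(k) = 1/(-6 + k)
G(c, s) = 2*c
(G(Y(-1), -15) - 801)² = (2/(-6 - 1) - 801)² = (2/(-7) - 801)² = (2*(-⅐) - 801)² = (-2/7 - 801)² = (-5609/7)² = 31460881/49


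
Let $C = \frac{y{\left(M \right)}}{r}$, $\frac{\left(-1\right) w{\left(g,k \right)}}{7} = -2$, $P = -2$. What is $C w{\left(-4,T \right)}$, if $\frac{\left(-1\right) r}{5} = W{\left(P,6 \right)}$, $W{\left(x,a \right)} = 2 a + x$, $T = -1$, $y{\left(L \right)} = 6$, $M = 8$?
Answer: $- \frac{42}{25} \approx -1.68$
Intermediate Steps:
$w{\left(g,k \right)} = 14$ ($w{\left(g,k \right)} = \left(-7\right) \left(-2\right) = 14$)
$W{\left(x,a \right)} = x + 2 a$
$r = -50$ ($r = - 5 \left(-2 + 2 \cdot 6\right) = - 5 \left(-2 + 12\right) = \left(-5\right) 10 = -50$)
$C = - \frac{3}{25}$ ($C = \frac{6}{-50} = 6 \left(- \frac{1}{50}\right) = - \frac{3}{25} \approx -0.12$)
$C w{\left(-4,T \right)} = \left(- \frac{3}{25}\right) 14 = - \frac{42}{25}$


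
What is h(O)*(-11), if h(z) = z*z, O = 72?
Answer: -57024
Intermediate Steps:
h(z) = z²
h(O)*(-11) = 72²*(-11) = 5184*(-11) = -57024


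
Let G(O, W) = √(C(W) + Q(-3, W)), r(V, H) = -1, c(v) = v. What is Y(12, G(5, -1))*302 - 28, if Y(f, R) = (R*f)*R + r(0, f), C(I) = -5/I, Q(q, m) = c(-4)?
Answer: 3294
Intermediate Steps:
Q(q, m) = -4
G(O, W) = √(-4 - 5/W) (G(O, W) = √(-5/W - 4) = √(-4 - 5/W))
Y(f, R) = -1 + f*R² (Y(f, R) = (R*f)*R - 1 = f*R² - 1 = -1 + f*R²)
Y(12, G(5, -1))*302 - 28 = (-1 + 12*(√(-4 - 5/(-1)))²)*302 - 28 = (-1 + 12*(√(-4 - 5*(-1)))²)*302 - 28 = (-1 + 12*(√(-4 + 5))²)*302 - 28 = (-1 + 12*(√1)²)*302 - 28 = (-1 + 12*1²)*302 - 28 = (-1 + 12*1)*302 - 28 = (-1 + 12)*302 - 28 = 11*302 - 28 = 3322 - 28 = 3294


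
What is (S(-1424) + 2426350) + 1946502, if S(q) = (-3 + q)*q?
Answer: 6404900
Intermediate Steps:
S(q) = q*(-3 + q)
(S(-1424) + 2426350) + 1946502 = (-1424*(-3 - 1424) + 2426350) + 1946502 = (-1424*(-1427) + 2426350) + 1946502 = (2032048 + 2426350) + 1946502 = 4458398 + 1946502 = 6404900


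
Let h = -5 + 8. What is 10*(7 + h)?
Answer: 100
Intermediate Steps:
h = 3
10*(7 + h) = 10*(7 + 3) = 10*10 = 100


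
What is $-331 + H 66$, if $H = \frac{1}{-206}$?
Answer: $- \frac{34126}{103} \approx -331.32$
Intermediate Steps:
$H = - \frac{1}{206} \approx -0.0048544$
$-331 + H 66 = -331 - \frac{33}{103} = - \frac{34126}{103}$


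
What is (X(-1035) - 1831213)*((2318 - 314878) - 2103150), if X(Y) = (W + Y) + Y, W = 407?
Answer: 4427696881960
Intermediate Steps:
X(Y) = 407 + 2*Y (X(Y) = (407 + Y) + Y = 407 + 2*Y)
(X(-1035) - 1831213)*((2318 - 314878) - 2103150) = ((407 + 2*(-1035)) - 1831213)*((2318 - 314878) - 2103150) = ((407 - 2070) - 1831213)*(-312560 - 2103150) = (-1663 - 1831213)*(-2415710) = -1832876*(-2415710) = 4427696881960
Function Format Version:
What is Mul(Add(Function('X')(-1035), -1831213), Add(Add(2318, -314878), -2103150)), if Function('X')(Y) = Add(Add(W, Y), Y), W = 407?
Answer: 4427696881960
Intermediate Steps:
Function('X')(Y) = Add(407, Mul(2, Y)) (Function('X')(Y) = Add(Add(407, Y), Y) = Add(407, Mul(2, Y)))
Mul(Add(Function('X')(-1035), -1831213), Add(Add(2318, -314878), -2103150)) = Mul(Add(Add(407, Mul(2, -1035)), -1831213), Add(Add(2318, -314878), -2103150)) = Mul(Add(Add(407, -2070), -1831213), Add(-312560, -2103150)) = Mul(Add(-1663, -1831213), -2415710) = Mul(-1832876, -2415710) = 4427696881960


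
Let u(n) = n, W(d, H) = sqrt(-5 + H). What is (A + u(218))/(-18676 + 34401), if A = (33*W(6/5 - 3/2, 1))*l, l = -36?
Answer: 218/15725 - 2376*I/15725 ≈ 0.013863 - 0.1511*I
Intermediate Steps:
A = -2376*I (A = (33*sqrt(-5 + 1))*(-36) = (33*sqrt(-4))*(-36) = (33*(2*I))*(-36) = (66*I)*(-36) = -2376*I ≈ -2376.0*I)
(A + u(218))/(-18676 + 34401) = (-2376*I + 218)/(-18676 + 34401) = (218 - 2376*I)/15725 = (218 - 2376*I)*(1/15725) = 218/15725 - 2376*I/15725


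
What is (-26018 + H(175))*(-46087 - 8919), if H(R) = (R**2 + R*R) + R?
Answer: -1947597442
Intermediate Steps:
H(R) = R + 2*R**2 (H(R) = (R**2 + R**2) + R = 2*R**2 + R = R + 2*R**2)
(-26018 + H(175))*(-46087 - 8919) = (-26018 + 175*(1 + 2*175))*(-46087 - 8919) = (-26018 + 175*(1 + 350))*(-55006) = (-26018 + 175*351)*(-55006) = (-26018 + 61425)*(-55006) = 35407*(-55006) = -1947597442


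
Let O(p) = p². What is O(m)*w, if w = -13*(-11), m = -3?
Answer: 1287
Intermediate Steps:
w = 143
O(m)*w = (-3)²*143 = 9*143 = 1287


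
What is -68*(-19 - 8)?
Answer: 1836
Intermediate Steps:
-68*(-19 - 8) = -68*(-27) = 1836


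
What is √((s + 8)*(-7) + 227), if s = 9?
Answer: 6*√3 ≈ 10.392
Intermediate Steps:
√((s + 8)*(-7) + 227) = √((9 + 8)*(-7) + 227) = √(17*(-7) + 227) = √(-119 + 227) = √108 = 6*√3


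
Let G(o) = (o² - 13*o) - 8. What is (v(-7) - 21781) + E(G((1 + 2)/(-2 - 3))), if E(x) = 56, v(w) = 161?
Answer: -21564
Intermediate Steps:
G(o) = -8 + o² - 13*o
(v(-7) - 21781) + E(G((1 + 2)/(-2 - 3))) = (161 - 21781) + 56 = -21620 + 56 = -21564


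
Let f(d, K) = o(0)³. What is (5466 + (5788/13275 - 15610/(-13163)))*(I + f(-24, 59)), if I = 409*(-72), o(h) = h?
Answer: -3126087868051168/19415425 ≈ -1.6101e+8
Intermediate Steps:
I = -29448
f(d, K) = 0 (f(d, K) = 0³ = 0)
(5466 + (5788/13275 - 15610/(-13163)))*(I + f(-24, 59)) = (5466 + (5788/13275 - 15610/(-13163)))*(-29448 + 0) = (5466 + (5788*(1/13275) - 15610*(-1/13163)))*(-29448) = (5466 + (5788/13275 + 15610/13163))*(-29448) = (5466 + 283410194/174738825)*(-29448) = (955405827644/174738825)*(-29448) = -3126087868051168/19415425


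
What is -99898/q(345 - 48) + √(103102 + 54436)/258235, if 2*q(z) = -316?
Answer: 49949/79 + √157538/258235 ≈ 632.27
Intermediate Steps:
q(z) = -158 (q(z) = (½)*(-316) = -158)
-99898/q(345 - 48) + √(103102 + 54436)/258235 = -99898/(-158) + √(103102 + 54436)/258235 = -99898*(-1/158) + √157538*(1/258235) = 49949/79 + √157538/258235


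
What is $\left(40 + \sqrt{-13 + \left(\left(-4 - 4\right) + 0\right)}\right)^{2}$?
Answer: $\left(40 + i \sqrt{21}\right)^{2} \approx 1579.0 + 366.61 i$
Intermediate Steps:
$\left(40 + \sqrt{-13 + \left(\left(-4 - 4\right) + 0\right)}\right)^{2} = \left(40 + \sqrt{-13 + \left(-8 + 0\right)}\right)^{2} = \left(40 + \sqrt{-13 - 8}\right)^{2} = \left(40 + \sqrt{-21}\right)^{2} = \left(40 + i \sqrt{21}\right)^{2}$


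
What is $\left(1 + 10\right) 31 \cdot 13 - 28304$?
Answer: $-23871$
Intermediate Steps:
$\left(1 + 10\right) 31 \cdot 13 - 28304 = 11 \cdot 31 \cdot 13 - 28304 = 341 \cdot 13 - 28304 = 4433 - 28304 = -23871$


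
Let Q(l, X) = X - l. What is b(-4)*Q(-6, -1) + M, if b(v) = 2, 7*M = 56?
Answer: 18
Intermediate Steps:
M = 8 (M = (⅐)*56 = 8)
b(-4)*Q(-6, -1) + M = 2*(-1 - 1*(-6)) + 8 = 2*(-1 + 6) + 8 = 2*5 + 8 = 10 + 8 = 18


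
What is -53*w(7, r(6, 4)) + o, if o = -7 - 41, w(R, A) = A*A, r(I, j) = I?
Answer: -1956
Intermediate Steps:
w(R, A) = A²
o = -48
-53*w(7, r(6, 4)) + o = -53*6² - 48 = -53*36 - 48 = -1908 - 48 = -1956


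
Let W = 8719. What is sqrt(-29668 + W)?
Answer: I*sqrt(20949) ≈ 144.74*I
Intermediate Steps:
sqrt(-29668 + W) = sqrt(-29668 + 8719) = sqrt(-20949) = I*sqrt(20949)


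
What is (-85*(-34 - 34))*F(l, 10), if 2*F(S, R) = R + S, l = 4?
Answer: 40460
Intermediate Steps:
F(S, R) = R/2 + S/2 (F(S, R) = (R + S)/2 = R/2 + S/2)
(-85*(-34 - 34))*F(l, 10) = (-85*(-34 - 34))*((1/2)*10 + (1/2)*4) = (-85*(-68))*(5 + 2) = 5780*7 = 40460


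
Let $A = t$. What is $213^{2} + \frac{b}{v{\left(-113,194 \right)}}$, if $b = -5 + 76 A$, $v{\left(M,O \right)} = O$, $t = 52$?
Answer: $\frac{8805533}{194} \approx 45389.0$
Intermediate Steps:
$A = 52$
$b = 3947$ ($b = -5 + 76 \cdot 52 = -5 + 3952 = 3947$)
$213^{2} + \frac{b}{v{\left(-113,194 \right)}} = 213^{2} + \frac{3947}{194} = 45369 + 3947 \cdot \frac{1}{194} = 45369 + \frac{3947}{194} = \frac{8805533}{194}$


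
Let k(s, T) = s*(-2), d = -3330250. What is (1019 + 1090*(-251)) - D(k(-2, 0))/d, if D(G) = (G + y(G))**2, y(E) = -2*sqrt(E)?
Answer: -272571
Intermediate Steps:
k(s, T) = -2*s
D(G) = (G - 2*sqrt(G))**2
(1019 + 1090*(-251)) - D(k(-2, 0))/d = (1019 + 1090*(-251)) - (-(-2)*(-2) + 2*sqrt(-2*(-2)))**2/(-3330250) = (1019 - 273590) - (-1*4 + 2*sqrt(4))**2*(-1)/3330250 = -272571 - (-4 + 2*2)**2*(-1)/3330250 = -272571 - (-4 + 4)**2*(-1)/3330250 = -272571 - 0**2*(-1)/3330250 = -272571 - 0*(-1)/3330250 = -272571 - 1*0 = -272571 + 0 = -272571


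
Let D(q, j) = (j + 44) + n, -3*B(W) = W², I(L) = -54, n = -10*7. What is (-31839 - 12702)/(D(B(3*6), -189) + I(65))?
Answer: 44541/269 ≈ 165.58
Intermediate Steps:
n = -70
B(W) = -W²/3
D(q, j) = -26 + j (D(q, j) = (j + 44) - 70 = (44 + j) - 70 = -26 + j)
(-31839 - 12702)/(D(B(3*6), -189) + I(65)) = (-31839 - 12702)/((-26 - 189) - 54) = -44541/(-215 - 54) = -44541/(-269) = -44541*(-1/269) = 44541/269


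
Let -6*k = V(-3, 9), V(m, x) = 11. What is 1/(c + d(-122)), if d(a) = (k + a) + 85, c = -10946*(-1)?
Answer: 6/65443 ≈ 9.1683e-5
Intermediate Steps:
k = -11/6 (k = -⅙*11 = -11/6 ≈ -1.8333)
c = 10946
d(a) = 499/6 + a (d(a) = (-11/6 + a) + 85 = 499/6 + a)
1/(c + d(-122)) = 1/(10946 + (499/6 - 122)) = 1/(10946 - 233/6) = 1/(65443/6) = 6/65443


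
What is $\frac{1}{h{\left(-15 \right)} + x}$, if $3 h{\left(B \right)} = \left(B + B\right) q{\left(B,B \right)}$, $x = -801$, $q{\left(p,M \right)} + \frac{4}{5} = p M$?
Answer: $- \frac{1}{3043} \approx -0.00032862$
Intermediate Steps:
$q{\left(p,M \right)} = - \frac{4}{5} + M p$ ($q{\left(p,M \right)} = - \frac{4}{5} + p M = - \frac{4}{5} + M p$)
$h{\left(B \right)} = \frac{2 B \left(- \frac{4}{5} + B^{2}\right)}{3}$ ($h{\left(B \right)} = \frac{\left(B + B\right) \left(- \frac{4}{5} + B B\right)}{3} = \frac{2 B \left(- \frac{4}{5} + B^{2}\right)}{3}$)
$\frac{1}{h{\left(-15 \right)} + x} = \frac{1}{\frac{2}{15} \left(-15\right) \left(-4 + 5 \left(-15\right)^{2}\right) - 801} = \frac{1}{\frac{2}{15} \left(-15\right) \left(-4 + 5 \cdot 225\right) - 801} = \frac{1}{\frac{2}{15} \left(-15\right) \left(-4 + 1125\right) - 801} = \frac{1}{\frac{2}{15} \left(-15\right) 1121 - 801} = \frac{1}{-2242 - 801} = \frac{1}{-3043} = - \frac{1}{3043}$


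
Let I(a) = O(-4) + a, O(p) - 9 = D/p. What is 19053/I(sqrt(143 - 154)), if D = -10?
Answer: 292146/191 - 25404*I*sqrt(11)/191 ≈ 1529.6 - 441.13*I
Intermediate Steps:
O(p) = 9 - 10/p
I(a) = 23/2 + a (I(a) = (9 - 10/(-4)) + a = (9 - 10*(-1/4)) + a = (9 + 5/2) + a = 23/2 + a)
19053/I(sqrt(143 - 154)) = 19053/(23/2 + sqrt(143 - 154)) = 19053/(23/2 + sqrt(-11)) = 19053/(23/2 + I*sqrt(11))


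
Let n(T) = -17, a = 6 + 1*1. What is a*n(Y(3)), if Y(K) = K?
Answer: -119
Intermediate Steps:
a = 7 (a = 6 + 1 = 7)
a*n(Y(3)) = 7*(-17) = -119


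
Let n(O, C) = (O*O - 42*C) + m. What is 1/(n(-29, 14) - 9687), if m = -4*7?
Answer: -1/9462 ≈ -0.00010569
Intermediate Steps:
m = -28
n(O, C) = -28 + O² - 42*C (n(O, C) = (O*O - 42*C) - 28 = (O² - 42*C) - 28 = -28 + O² - 42*C)
1/(n(-29, 14) - 9687) = 1/((-28 + (-29)² - 42*14) - 9687) = 1/((-28 + 841 - 588) - 9687) = 1/(225 - 9687) = 1/(-9462) = -1/9462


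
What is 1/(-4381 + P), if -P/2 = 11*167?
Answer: -1/8055 ≈ -0.00012415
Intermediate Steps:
P = -3674 (P = -22*167 = -2*1837 = -3674)
1/(-4381 + P) = 1/(-4381 - 3674) = 1/(-8055) = -1/8055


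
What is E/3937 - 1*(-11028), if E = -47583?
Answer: 43369653/3937 ≈ 11016.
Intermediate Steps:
E/3937 - 1*(-11028) = -47583/3937 - 1*(-11028) = -47583*1/3937 + 11028 = -47583/3937 + 11028 = 43369653/3937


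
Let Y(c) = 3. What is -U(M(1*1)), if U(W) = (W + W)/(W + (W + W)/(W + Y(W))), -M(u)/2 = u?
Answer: -⅔ ≈ -0.66667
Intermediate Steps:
M(u) = -2*u
U(W) = 2*W/(W + 2*W/(3 + W)) (U(W) = (W + W)/(W + (W + W)/(W + 3)) = (2*W)/(W + (2*W)/(3 + W)) = (2*W)/(W + 2*W/(3 + W)) = 2*W/(W + 2*W/(3 + W)))
-U(M(1*1)) = -2*(3 - 2)/(5 - 2) = -2/3 = -1*⅔ = -⅔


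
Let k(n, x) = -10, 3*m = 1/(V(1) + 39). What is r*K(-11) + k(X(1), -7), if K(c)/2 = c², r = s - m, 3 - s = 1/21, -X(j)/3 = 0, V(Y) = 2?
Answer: 201620/287 ≈ 702.51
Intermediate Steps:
X(j) = 0 (X(j) = -3*0 = 0)
s = 62/21 (s = 3 - 1/21 = 62/21 ≈ 2.9524)
m = 1/123 (m = 1/(3*(2 + 39)) = (⅓)/41 = (⅓)*(1/41) = 1/123 ≈ 0.0081301)
r = 845/287 (r = 62/21 - 1*1/123 = 62/21 - 1/123 = 845/287 ≈ 2.9443)
K(c) = 2*c²
r*K(-11) + k(X(1), -7) = 845*(2*(-11)²)/287 - 10 = 845*(2*121)/287 - 10 = (845/287)*242 - 10 = 204490/287 - 10 = 201620/287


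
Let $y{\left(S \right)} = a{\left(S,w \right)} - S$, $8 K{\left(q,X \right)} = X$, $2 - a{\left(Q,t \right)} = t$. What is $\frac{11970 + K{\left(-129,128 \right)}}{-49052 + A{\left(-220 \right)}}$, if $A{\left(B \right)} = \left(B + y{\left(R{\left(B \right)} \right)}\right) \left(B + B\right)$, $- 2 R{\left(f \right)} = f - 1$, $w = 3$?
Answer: $\frac{5993}{48404} \approx 0.12381$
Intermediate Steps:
$R{\left(f \right)} = \frac{1}{2} - \frac{f}{2}$ ($R{\left(f \right)} = - \frac{f - 1}{2} = - \frac{-1 + f}{2} = \frac{1}{2} - \frac{f}{2}$)
$a{\left(Q,t \right)} = 2 - t$
$K{\left(q,X \right)} = \frac{X}{8}$
$y{\left(S \right)} = -1 - S$ ($y{\left(S \right)} = \left(2 - 3\right) - S = -1 - S$)
$A{\left(B \right)} = 2 B \left(- \frac{3}{2} + \frac{3 B}{2}\right)$ ($A{\left(B \right)} = \left(B - \left(\frac{3}{2} - \frac{B}{2}\right)\right) \left(B + B\right) = \left(B + \left(-1 + \left(- \frac{1}{2} + \frac{B}{2}\right)\right)\right) 2 B = \left(B + \left(- \frac{3}{2} + \frac{B}{2}\right)\right) 2 B = \left(- \frac{3}{2} + \frac{3 B}{2}\right) 2 B = 2 B \left(- \frac{3}{2} + \frac{3 B}{2}\right)$)
$\frac{11970 + K{\left(-129,128 \right)}}{-49052 + A{\left(-220 \right)}} = \frac{11970 + \frac{1}{8} \cdot 128}{-49052 + 3 \left(-220\right) \left(-1 - 220\right)} = \frac{11970 + 16}{-49052 + 3 \left(-220\right) \left(-221\right)} = \frac{11986}{-49052 + 145860} = \frac{11986}{96808} = 11986 \cdot \frac{1}{96808} = \frac{5993}{48404}$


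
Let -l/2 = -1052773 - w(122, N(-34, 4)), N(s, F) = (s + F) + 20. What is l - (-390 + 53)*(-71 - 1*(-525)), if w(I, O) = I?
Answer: 2258788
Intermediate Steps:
N(s, F) = 20 + F + s (N(s, F) = (F + s) + 20 = 20 + F + s)
l = 2105790 (l = -2*(-1052773 - 1*122) = -2*(-1052773 - 122) = -2*(-1052895) = 2105790)
l - (-390 + 53)*(-71 - 1*(-525)) = 2105790 - (-390 + 53)*(-71 - 1*(-525)) = 2105790 - (-337)*(-71 + 525) = 2105790 - (-337)*454 = 2105790 - 1*(-152998) = 2105790 + 152998 = 2258788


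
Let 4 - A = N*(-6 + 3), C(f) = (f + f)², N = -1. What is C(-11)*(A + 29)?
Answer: 14520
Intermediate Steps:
C(f) = 4*f² (C(f) = (2*f)² = 4*f²)
A = 1 (A = 4 - (-1)*(-6 + 3) = 4 - (-1)*(-3) = 4 - 1*3 = 4 - 3 = 1)
C(-11)*(A + 29) = (4*(-11)²)*(1 + 29) = (4*121)*30 = 484*30 = 14520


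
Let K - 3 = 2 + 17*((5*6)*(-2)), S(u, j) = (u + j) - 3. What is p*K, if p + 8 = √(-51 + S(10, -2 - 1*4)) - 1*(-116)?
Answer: -109620 - 5075*I*√2 ≈ -1.0962e+5 - 7177.1*I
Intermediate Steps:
S(u, j) = -3 + j + u (S(u, j) = (j + u) - 3 = -3 + j + u)
p = 108 + 5*I*√2 (p = -8 + (√(-51 + (-3 + (-2 - 1*4) + 10)) - 1*(-116)) = -8 + (√(-51 + (-3 + (-2 - 4) + 10)) + 116) = -8 + (√(-51 + (-3 - 6 + 10)) + 116) = -8 + (√(-51 + 1) + 116) = -8 + (√(-50) + 116) = -8 + (5*I*√2 + 116) = -8 + (116 + 5*I*√2) = 108 + 5*I*√2 ≈ 108.0 + 7.0711*I)
K = -1015 (K = 3 + (2 + 17*((5*6)*(-2))) = 3 + (2 + 17*(30*(-2))) = 3 + (2 + 17*(-60)) = 3 + (2 - 1020) = 3 - 1018 = -1015)
p*K = (108 + 5*I*√2)*(-1015) = -109620 - 5075*I*√2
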